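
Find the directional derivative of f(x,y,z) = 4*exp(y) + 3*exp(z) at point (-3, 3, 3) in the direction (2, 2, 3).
sqrt(17)*exp(3)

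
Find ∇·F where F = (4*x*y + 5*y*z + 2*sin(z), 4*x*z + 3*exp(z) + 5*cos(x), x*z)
x + 4*y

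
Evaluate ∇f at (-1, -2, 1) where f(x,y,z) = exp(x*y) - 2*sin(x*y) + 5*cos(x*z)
(-2*exp(2) + 4*cos(2) + 5*sin(1), -exp(2) + 2*cos(2), -5*sin(1))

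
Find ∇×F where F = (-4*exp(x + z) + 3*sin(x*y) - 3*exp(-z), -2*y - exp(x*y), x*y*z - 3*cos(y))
(x*z + 3*sin(y), -y*z - 4*exp(x + z) + 3*exp(-z), -3*x*cos(x*y) - y*exp(x*y))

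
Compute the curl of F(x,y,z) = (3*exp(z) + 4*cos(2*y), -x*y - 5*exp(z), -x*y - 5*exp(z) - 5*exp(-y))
(-x + 5*exp(z) + 5*exp(-y), y + 3*exp(z), -y + 8*sin(2*y))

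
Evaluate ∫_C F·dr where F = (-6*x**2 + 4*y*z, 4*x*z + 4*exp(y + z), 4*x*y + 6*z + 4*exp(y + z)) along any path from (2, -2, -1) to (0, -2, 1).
-(4 - 4*exp(2))*exp(-3)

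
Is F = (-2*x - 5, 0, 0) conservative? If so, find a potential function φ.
Yes, F is conservative. φ = x*(-x - 5)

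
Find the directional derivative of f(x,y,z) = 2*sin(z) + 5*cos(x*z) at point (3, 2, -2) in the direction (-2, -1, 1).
sqrt(6)*(35*sin(6) + 2*cos(2))/6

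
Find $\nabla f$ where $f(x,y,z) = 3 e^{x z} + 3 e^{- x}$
(3*z*exp(x*z) - 3*exp(-x), 0, 3*x*exp(x*z))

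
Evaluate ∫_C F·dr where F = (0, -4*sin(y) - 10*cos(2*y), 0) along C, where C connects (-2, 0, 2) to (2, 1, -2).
-5*sin(2) - 4 + 4*cos(1)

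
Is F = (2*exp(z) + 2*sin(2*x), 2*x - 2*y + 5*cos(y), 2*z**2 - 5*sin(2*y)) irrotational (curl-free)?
No, ∇×F = (-10*cos(2*y), 2*exp(z), 2)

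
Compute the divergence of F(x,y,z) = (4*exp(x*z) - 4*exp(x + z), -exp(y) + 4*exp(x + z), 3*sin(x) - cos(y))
4*z*exp(x*z) - exp(y) - 4*exp(x + z)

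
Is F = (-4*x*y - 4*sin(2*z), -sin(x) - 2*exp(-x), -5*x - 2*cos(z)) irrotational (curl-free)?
No, ∇×F = (0, 5 - 8*cos(2*z), 4*x - cos(x) + 2*exp(-x))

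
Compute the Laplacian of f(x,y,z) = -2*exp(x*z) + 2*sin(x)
-2*x**2*exp(x*z) - 2*z**2*exp(x*z) - 2*sin(x)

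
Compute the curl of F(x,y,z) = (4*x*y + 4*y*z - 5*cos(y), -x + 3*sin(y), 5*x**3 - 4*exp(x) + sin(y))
(cos(y), -15*x**2 + 4*y + 4*exp(x), -4*x - 4*z - 5*sin(y) - 1)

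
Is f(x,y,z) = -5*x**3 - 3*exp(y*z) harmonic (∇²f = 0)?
No, ∇²f = -30*x - 3*y**2*exp(y*z) - 3*z**2*exp(y*z)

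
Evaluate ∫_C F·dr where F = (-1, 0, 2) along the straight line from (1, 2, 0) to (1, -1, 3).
6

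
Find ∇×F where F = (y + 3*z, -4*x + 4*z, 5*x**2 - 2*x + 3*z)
(-4, 5 - 10*x, -5)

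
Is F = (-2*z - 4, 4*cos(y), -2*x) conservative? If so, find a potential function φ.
Yes, F is conservative. φ = -2*x*z - 4*x + 4*sin(y)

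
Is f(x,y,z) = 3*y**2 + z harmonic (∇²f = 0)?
No, ∇²f = 6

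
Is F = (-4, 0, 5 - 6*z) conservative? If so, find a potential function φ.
Yes, F is conservative. φ = -4*x - 3*z**2 + 5*z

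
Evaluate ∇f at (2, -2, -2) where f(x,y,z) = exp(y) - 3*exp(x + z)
(-3, exp(-2), -3)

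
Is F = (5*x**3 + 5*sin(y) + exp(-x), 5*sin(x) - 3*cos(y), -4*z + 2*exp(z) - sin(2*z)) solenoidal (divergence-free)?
No, ∇·F = 15*x**2 + 2*exp(z) + 3*sin(y) - 2*cos(2*z) - 4 - exp(-x)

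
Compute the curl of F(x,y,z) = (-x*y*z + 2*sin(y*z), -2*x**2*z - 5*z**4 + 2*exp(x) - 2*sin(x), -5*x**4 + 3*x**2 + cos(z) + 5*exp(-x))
(2*x**2 + 20*z**3, 20*x**3 - x*y - 6*x + 2*y*cos(y*z) + 5*exp(-x), -3*x*z - 2*z*cos(y*z) + 2*exp(x) - 2*cos(x))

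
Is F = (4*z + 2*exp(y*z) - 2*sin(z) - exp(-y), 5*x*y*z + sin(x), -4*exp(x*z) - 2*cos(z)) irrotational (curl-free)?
No, ∇×F = (-5*x*y, 2*y*exp(y*z) + 4*z*exp(x*z) - 2*cos(z) + 4, 5*y*z - 2*z*exp(y*z) + cos(x) - exp(-y))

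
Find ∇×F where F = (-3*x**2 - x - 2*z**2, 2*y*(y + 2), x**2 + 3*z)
(0, -2*x - 4*z, 0)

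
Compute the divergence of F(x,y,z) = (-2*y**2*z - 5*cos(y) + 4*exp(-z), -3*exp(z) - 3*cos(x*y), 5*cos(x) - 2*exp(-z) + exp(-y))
3*x*sin(x*y) + 2*exp(-z)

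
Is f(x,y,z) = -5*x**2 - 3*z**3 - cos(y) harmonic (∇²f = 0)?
No, ∇²f = -18*z + cos(y) - 10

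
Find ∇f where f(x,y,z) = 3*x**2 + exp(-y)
(6*x, -exp(-y), 0)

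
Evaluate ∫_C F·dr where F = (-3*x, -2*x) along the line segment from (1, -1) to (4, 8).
-135/2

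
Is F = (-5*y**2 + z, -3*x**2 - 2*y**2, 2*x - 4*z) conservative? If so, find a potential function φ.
No, ∇×F = (0, -1, -6*x + 10*y) ≠ 0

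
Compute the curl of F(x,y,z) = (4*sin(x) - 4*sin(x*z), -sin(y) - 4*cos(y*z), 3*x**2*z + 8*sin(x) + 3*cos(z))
(-4*y*sin(y*z), -6*x*z - 4*x*cos(x*z) - 8*cos(x), 0)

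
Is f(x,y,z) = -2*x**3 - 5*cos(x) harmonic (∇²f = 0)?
No, ∇²f = -12*x + 5*cos(x)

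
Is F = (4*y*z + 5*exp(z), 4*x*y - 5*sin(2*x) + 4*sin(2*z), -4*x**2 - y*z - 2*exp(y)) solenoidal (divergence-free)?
No, ∇·F = 4*x - y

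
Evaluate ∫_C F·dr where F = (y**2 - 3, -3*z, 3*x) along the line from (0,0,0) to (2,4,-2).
32/3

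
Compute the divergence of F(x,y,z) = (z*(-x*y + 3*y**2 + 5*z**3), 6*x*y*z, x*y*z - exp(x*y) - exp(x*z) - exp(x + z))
x*y + 6*x*z - x*exp(x*z) - y*z - exp(x + z)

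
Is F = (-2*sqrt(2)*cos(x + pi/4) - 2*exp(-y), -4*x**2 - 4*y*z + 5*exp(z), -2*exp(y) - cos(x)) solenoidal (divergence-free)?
No, ∇·F = -4*z + 2*sqrt(2)*sin(x + pi/4)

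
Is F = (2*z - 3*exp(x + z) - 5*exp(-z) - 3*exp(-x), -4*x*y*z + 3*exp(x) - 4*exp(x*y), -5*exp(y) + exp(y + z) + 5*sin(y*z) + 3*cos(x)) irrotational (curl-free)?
No, ∇×F = (4*x*y + 5*z*cos(y*z) - 5*exp(y) + exp(y + z), -3*exp(x + z) + 3*sin(x) + 2 + 5*exp(-z), -4*y*z - 4*y*exp(x*y) + 3*exp(x))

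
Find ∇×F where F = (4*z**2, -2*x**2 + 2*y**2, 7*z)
(0, 8*z, -4*x)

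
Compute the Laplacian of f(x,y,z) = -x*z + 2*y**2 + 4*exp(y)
4*exp(y) + 4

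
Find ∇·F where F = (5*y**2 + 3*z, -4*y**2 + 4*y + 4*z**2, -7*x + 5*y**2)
4 - 8*y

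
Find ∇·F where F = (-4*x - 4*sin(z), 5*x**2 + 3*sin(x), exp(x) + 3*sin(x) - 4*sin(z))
-4*cos(z) - 4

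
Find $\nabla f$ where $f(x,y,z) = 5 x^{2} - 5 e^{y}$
(10*x, -5*exp(y), 0)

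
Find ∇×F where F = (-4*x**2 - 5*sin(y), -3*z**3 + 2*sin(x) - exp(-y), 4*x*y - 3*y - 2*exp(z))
(4*x + 9*z**2 - 3, -4*y, 2*cos(x) + 5*cos(y))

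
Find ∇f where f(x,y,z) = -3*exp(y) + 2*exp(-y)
(0, -sinh(y) - 5*cosh(y), 0)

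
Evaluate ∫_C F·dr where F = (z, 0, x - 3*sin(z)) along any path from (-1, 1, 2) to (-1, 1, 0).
5 - 3*cos(2)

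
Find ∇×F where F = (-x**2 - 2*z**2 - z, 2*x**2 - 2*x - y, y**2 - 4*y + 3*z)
(2*y - 4, -4*z - 1, 4*x - 2)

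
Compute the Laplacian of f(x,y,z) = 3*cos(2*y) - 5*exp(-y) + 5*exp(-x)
-12*cos(2*y) - 5*exp(-y) + 5*exp(-x)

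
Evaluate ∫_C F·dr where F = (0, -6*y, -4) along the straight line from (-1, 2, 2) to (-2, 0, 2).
12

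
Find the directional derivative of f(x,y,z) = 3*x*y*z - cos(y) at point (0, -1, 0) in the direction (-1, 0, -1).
0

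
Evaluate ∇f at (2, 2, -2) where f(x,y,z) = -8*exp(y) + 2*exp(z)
(0, -8*exp(2), 2*exp(-2))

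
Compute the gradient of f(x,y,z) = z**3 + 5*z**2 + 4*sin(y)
(0, 4*cos(y), z*(3*z + 10))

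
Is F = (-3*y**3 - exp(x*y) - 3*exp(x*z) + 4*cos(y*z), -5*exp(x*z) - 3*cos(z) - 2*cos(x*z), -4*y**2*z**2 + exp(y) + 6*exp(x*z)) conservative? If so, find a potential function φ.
No, ∇×F = (5*x*exp(x*z) - 2*x*sin(x*z) - 8*y*z**2 + exp(y) - 3*sin(z), -3*x*exp(x*z) - 4*y*sin(y*z) - 6*z*exp(x*z), x*exp(x*y) + 9*y**2 - 5*z*exp(x*z) + 2*z*sin(x*z) + 4*z*sin(y*z)) ≠ 0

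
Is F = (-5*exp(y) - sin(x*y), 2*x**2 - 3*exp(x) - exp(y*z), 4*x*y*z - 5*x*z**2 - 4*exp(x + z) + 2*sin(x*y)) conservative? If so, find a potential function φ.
No, ∇×F = (4*x*z + 2*x*cos(x*y) + y*exp(y*z), -4*y*z - 2*y*cos(x*y) + 5*z**2 + 4*exp(x + z), x*cos(x*y) + 4*x - 3*exp(x) + 5*exp(y)) ≠ 0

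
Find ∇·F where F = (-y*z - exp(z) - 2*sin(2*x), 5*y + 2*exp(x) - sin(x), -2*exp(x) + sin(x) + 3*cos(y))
5 - 4*cos(2*x)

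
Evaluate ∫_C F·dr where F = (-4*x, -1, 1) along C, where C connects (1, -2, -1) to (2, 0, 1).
-6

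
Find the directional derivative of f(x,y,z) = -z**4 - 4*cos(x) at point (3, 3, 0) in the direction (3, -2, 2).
12*sqrt(17)*sin(3)/17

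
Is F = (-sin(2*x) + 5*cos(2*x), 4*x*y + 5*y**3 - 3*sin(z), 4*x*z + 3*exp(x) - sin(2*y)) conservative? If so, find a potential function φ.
No, ∇×F = (-2*cos(2*y) + 3*cos(z), -4*z - 3*exp(x), 4*y) ≠ 0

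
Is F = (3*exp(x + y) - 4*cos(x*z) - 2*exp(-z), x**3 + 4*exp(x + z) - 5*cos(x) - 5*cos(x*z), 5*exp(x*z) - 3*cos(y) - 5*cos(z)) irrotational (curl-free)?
No, ∇×F = (-5*x*sin(x*z) - 4*exp(x + z) + 3*sin(y), 4*x*sin(x*z) - 5*z*exp(x*z) + 2*exp(-z), 3*x**2 + 5*z*sin(x*z) - 3*exp(x + y) + 4*exp(x + z) + 5*sin(x))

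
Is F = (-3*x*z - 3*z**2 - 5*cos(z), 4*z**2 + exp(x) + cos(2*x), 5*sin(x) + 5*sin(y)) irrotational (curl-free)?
No, ∇×F = (-8*z + 5*cos(y), -3*x - 6*z + 5*sin(z) - 5*cos(x), exp(x) - 2*sin(2*x))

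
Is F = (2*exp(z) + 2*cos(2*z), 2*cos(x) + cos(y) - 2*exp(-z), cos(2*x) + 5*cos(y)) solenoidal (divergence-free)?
No, ∇·F = -sin(y)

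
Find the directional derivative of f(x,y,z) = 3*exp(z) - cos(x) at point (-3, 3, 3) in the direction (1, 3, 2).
sqrt(14)*(-sin(3) + 6*exp(3))/14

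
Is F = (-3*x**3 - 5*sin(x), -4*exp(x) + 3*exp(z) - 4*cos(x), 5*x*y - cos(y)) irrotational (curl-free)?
No, ∇×F = (5*x - 3*exp(z) + sin(y), -5*y, -4*exp(x) + 4*sin(x))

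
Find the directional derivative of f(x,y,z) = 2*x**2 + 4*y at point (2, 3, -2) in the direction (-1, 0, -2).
-8*sqrt(5)/5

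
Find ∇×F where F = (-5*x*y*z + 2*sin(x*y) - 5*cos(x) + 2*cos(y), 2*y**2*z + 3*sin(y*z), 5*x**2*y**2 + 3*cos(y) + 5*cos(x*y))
(10*x**2*y - 5*x*sin(x*y) - 2*y**2 - 3*y*cos(y*z) - 3*sin(y), 5*y*(-2*x*y - x + sin(x*y)), 5*x*z - 2*x*cos(x*y) + 2*sin(y))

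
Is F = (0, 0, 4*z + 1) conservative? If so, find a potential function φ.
Yes, F is conservative. φ = z*(2*z + 1)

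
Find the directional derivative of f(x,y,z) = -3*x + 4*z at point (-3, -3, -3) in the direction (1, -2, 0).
-3*sqrt(5)/5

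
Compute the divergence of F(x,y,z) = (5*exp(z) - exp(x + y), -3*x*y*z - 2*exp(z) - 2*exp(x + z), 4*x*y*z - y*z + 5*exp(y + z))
4*x*y - 3*x*z - y - exp(x + y) + 5*exp(y + z)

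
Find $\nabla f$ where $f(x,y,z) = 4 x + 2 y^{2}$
(4, 4*y, 0)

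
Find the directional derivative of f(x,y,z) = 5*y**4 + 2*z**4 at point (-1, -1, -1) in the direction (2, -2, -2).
28*sqrt(3)/3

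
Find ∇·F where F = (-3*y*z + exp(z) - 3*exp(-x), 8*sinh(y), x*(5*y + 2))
8*cosh(y) + 3*exp(-x)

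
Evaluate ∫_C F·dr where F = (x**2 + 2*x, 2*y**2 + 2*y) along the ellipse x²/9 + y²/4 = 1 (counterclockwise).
0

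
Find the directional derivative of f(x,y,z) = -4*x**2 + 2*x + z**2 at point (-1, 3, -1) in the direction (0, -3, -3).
sqrt(2)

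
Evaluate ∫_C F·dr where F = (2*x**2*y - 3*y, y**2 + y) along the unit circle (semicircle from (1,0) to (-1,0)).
5*pi/4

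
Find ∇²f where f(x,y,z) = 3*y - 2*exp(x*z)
2*(-x**2 - z**2)*exp(x*z)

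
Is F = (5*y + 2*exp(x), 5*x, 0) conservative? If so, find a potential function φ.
Yes, F is conservative. φ = 5*x*y + 2*exp(x)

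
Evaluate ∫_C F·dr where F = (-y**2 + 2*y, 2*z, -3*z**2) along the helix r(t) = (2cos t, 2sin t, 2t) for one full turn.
-64*pi**3 - 8*pi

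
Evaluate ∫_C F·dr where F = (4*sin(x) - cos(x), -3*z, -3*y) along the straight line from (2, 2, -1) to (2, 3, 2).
-24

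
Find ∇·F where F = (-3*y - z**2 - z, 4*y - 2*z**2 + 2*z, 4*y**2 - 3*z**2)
4 - 6*z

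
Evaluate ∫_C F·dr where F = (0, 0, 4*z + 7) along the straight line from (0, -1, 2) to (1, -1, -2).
-28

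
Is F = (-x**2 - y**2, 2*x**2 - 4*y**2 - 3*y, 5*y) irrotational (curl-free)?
No, ∇×F = (5, 0, 4*x + 2*y)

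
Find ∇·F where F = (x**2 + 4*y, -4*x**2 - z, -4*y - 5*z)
2*x - 5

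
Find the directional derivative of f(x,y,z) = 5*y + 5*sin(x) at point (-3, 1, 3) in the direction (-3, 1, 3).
5*sqrt(19)*(1 - 3*cos(3))/19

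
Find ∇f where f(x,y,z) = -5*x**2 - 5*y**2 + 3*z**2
(-10*x, -10*y, 6*z)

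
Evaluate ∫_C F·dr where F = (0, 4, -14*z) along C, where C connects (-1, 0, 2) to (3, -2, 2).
-8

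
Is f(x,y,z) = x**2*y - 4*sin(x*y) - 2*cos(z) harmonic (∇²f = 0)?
No, ∇²f = 4*x**2*sin(x*y) + 4*y**2*sin(x*y) + 2*y + 2*cos(z)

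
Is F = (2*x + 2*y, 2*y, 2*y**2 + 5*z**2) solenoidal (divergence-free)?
No, ∇·F = 10*z + 4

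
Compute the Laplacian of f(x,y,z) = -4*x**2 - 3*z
-8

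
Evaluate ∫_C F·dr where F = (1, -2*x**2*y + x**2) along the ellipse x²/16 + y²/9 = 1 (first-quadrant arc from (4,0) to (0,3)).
-44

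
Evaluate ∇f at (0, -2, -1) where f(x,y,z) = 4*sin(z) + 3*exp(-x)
(-3, 0, 4*cos(1))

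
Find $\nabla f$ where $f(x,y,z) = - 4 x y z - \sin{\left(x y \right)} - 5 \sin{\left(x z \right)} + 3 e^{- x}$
(-4*y*z - y*cos(x*y) - 5*z*cos(x*z) - 3*exp(-x), -x*(4*z + cos(x*y)), -x*(4*y + 5*cos(x*z)))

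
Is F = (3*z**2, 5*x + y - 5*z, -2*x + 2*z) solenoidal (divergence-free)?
No, ∇·F = 3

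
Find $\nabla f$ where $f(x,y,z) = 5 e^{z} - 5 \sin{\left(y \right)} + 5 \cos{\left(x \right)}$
(-5*sin(x), -5*cos(y), 5*exp(z))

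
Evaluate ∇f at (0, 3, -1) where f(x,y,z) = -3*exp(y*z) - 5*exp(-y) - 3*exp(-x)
(3, 8*exp(-3), -9*exp(-3))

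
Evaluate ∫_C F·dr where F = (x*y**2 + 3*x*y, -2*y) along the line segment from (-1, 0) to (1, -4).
-44/3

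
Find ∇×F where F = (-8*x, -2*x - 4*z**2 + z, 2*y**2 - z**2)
(4*y + 8*z - 1, 0, -2)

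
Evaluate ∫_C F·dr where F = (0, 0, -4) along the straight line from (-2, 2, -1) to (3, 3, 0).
-4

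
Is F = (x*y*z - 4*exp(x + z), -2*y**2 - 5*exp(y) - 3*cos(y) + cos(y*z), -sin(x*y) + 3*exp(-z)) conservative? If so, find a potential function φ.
No, ∇×F = (-x*cos(x*y) + y*sin(y*z), x*y + y*cos(x*y) - 4*exp(x + z), -x*z) ≠ 0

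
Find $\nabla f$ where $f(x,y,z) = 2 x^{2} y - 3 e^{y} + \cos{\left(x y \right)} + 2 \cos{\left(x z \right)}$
(4*x*y - y*sin(x*y) - 2*z*sin(x*z), 2*x**2 - x*sin(x*y) - 3*exp(y), -2*x*sin(x*z))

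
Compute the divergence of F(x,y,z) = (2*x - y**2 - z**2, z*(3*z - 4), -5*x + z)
3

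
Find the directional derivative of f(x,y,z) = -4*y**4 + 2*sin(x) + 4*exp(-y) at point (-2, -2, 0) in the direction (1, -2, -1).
sqrt(6)*(-128 + cos(2) + 4*exp(2))/3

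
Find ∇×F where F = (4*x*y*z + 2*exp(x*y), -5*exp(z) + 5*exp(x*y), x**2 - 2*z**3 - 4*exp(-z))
(5*exp(z), 2*x*(2*y - 1), -4*x*z - 2*x*exp(x*y) + 5*y*exp(x*y))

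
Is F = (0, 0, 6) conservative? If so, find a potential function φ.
Yes, F is conservative. φ = 6*z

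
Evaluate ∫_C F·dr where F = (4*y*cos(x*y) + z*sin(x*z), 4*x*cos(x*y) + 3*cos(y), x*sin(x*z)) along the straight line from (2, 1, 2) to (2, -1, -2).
-8*sin(2) - 6*sin(1)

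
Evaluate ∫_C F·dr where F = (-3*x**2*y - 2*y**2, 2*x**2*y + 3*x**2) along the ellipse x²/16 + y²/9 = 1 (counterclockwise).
144*pi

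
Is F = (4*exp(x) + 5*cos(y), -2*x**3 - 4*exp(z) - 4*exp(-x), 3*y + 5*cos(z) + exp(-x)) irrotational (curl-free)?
No, ∇×F = (4*exp(z) + 3, exp(-x), -6*x**2 + 5*sin(y) + 4*exp(-x))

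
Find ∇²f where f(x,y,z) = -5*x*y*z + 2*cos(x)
-2*cos(x)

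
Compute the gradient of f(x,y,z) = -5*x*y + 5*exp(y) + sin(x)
(-5*y + cos(x), -5*x + 5*exp(y), 0)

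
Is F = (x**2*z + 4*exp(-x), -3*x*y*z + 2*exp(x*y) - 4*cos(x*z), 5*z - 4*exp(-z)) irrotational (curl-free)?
No, ∇×F = (x*(3*y - 4*sin(x*z)), x**2, -3*y*z + 2*y*exp(x*y) + 4*z*sin(x*z))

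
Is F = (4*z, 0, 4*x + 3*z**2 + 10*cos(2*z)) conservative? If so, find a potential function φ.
Yes, F is conservative. φ = 4*x*z + z**3 + 5*sin(2*z)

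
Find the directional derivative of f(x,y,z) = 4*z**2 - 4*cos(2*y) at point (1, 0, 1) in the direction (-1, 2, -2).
-16/3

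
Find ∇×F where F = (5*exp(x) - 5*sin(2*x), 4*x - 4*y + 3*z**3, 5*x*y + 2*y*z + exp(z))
(5*x - 9*z**2 + 2*z, -5*y, 4)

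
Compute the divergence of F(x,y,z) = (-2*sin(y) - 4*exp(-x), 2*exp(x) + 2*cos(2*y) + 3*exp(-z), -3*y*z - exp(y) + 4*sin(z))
-3*y - 4*sin(2*y) + 4*cos(z) + 4*exp(-x)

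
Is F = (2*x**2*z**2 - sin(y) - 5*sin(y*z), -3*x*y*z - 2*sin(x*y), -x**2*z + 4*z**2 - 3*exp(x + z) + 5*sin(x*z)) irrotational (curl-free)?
No, ∇×F = (3*x*y, 4*x**2*z + 2*x*z - 5*y*cos(y*z) - 5*z*cos(x*z) + 3*exp(x + z), -3*y*z - 2*y*cos(x*y) + 5*z*cos(y*z) + cos(y))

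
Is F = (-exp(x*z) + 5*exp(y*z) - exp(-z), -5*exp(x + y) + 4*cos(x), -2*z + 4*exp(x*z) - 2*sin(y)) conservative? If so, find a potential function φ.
No, ∇×F = (-2*cos(y), -x*exp(x*z) + 5*y*exp(y*z) - 4*z*exp(x*z) + exp(-z), -5*z*exp(y*z) - 5*exp(x + y) - 4*sin(x)) ≠ 0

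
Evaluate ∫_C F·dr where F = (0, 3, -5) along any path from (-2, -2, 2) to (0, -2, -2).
20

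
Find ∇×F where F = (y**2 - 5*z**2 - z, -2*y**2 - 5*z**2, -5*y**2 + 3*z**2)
(-10*y + 10*z, -10*z - 1, -2*y)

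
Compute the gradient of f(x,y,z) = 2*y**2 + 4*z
(0, 4*y, 4)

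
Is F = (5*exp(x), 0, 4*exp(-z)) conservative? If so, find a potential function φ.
Yes, F is conservative. φ = 5*exp(x) - 4*exp(-z)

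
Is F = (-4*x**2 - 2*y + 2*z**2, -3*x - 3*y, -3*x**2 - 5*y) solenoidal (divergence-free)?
No, ∇·F = -8*x - 3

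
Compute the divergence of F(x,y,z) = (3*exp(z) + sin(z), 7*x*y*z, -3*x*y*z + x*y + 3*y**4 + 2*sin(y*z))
-3*x*y + 7*x*z + 2*y*cos(y*z)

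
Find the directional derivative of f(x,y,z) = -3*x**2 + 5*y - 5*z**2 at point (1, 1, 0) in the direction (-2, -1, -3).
sqrt(14)/2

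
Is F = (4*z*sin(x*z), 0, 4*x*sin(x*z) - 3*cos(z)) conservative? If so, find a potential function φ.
Yes, F is conservative. φ = -3*sin(z) - 4*cos(x*z)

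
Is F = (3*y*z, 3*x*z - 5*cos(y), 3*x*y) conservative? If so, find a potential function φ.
Yes, F is conservative. φ = 3*x*y*z - 5*sin(y)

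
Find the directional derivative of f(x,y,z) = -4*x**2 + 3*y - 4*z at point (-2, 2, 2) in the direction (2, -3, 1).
19*sqrt(14)/14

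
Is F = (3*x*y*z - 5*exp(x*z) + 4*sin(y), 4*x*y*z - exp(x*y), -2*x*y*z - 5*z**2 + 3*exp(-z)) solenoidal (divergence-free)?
No, ∇·F = -2*x*y + 4*x*z - x*exp(x*y) + 3*y*z - 5*z*exp(x*z) - 10*z - 3*exp(-z)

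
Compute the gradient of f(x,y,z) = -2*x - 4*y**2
(-2, -8*y, 0)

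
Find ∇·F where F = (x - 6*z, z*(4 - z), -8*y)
1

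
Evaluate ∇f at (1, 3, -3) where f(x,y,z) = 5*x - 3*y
(5, -3, 0)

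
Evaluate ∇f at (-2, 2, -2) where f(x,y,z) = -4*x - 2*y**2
(-4, -8, 0)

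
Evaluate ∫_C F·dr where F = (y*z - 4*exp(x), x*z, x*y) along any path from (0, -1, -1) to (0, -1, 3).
0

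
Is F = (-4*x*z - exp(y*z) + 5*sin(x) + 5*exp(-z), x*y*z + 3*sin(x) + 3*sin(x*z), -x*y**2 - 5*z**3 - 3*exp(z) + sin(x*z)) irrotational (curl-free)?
No, ∇×F = (-3*x*(y + cos(x*z)), -4*x + y**2 - y*exp(y*z) - z*cos(x*z) - 5*exp(-z), y*z + z*exp(y*z) + 3*z*cos(x*z) + 3*cos(x))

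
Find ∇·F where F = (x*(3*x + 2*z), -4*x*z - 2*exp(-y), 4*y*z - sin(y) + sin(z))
6*x + 4*y + 2*z + cos(z) + 2*exp(-y)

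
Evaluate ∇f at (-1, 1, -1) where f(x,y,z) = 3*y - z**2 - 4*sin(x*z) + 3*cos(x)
(4*cos(1) + 3*sin(1), 3, 2 + 4*cos(1))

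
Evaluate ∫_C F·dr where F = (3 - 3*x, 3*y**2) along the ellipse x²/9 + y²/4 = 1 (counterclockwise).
0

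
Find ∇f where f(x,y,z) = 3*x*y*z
(3*y*z, 3*x*z, 3*x*y)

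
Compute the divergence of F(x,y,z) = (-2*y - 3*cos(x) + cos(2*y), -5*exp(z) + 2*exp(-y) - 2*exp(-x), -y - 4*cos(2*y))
3*sin(x) - 2*exp(-y)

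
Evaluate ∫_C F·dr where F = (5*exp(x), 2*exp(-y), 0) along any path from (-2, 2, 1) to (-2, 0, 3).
-2 + 2*exp(-2)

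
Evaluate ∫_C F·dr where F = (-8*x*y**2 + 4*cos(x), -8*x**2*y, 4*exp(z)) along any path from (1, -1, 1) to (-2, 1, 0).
-4*E - 8 - 4*sin(2) - 4*sin(1)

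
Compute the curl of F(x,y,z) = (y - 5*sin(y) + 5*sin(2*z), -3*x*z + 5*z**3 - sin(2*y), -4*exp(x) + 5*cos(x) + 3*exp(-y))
(3*x - 15*z**2 - 3*exp(-y), 4*exp(x) + 5*sin(x) + 10*cos(2*z), -3*z + 5*cos(y) - 1)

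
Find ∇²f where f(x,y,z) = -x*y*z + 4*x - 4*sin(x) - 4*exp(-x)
4*sin(x) - 4*exp(-x)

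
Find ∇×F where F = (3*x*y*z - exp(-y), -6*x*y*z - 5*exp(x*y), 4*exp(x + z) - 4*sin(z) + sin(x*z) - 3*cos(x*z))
(6*x*y, 3*x*y - 3*z*sin(x*z) - z*cos(x*z) - 4*exp(x + z), -3*x*z - 6*y*z - 5*y*exp(x*y) - exp(-y))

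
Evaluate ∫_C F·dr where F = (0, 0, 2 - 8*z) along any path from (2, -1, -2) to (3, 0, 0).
20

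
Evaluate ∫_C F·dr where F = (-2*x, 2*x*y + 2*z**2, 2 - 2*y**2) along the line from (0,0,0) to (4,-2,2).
-12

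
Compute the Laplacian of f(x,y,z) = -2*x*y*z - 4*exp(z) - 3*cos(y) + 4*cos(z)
-4*exp(z) + 3*cos(y) - 4*cos(z)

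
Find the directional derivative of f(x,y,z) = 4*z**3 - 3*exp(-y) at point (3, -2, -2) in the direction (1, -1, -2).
sqrt(6)*(-32 - exp(2))/2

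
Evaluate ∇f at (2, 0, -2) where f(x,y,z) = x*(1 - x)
(-3, 0, 0)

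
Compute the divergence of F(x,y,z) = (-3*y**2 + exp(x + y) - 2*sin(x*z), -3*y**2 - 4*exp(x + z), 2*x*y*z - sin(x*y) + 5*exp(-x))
2*x*y - 6*y - 2*z*cos(x*z) + exp(x + y)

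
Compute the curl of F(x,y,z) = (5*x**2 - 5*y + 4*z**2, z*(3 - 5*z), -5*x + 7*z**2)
(10*z - 3, 8*z + 5, 5)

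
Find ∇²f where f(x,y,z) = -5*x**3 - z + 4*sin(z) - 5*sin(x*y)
5*x**2*sin(x*y) - 30*x + 5*y**2*sin(x*y) - 4*sin(z)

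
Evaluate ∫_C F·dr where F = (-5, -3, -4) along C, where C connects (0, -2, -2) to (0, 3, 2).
-31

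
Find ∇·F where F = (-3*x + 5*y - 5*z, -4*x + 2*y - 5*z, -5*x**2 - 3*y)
-1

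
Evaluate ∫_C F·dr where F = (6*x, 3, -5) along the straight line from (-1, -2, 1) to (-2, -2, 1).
9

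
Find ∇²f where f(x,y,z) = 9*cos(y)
-9*cos(y)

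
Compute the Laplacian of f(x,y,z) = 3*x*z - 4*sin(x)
4*sin(x)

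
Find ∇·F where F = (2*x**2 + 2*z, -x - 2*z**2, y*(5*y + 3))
4*x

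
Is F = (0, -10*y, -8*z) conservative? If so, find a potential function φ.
Yes, F is conservative. φ = -5*y**2 - 4*z**2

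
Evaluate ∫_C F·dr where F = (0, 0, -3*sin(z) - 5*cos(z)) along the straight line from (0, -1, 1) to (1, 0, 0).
-3*cos(1) + 3 + 5*sin(1)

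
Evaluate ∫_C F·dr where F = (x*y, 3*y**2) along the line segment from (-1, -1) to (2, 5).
267/2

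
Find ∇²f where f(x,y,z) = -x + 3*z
0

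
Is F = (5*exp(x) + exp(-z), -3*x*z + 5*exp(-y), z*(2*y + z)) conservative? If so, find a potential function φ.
No, ∇×F = (3*x + 2*z, -exp(-z), -3*z) ≠ 0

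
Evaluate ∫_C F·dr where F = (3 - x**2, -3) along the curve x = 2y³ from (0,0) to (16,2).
-3970/3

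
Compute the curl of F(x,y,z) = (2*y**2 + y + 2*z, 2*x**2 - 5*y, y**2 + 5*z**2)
(2*y, 2, 4*x - 4*y - 1)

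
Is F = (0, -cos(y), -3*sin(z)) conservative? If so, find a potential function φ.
Yes, F is conservative. φ = -sin(y) + 3*cos(z)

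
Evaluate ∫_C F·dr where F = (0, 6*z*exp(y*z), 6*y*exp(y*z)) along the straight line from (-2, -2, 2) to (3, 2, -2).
0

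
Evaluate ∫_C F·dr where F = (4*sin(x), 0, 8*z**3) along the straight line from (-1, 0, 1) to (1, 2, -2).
30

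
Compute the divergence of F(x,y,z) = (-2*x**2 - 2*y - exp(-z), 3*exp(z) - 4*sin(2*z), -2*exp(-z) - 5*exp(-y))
-4*x + 2*exp(-z)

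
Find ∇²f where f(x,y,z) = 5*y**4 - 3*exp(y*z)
-3*y**2*exp(y*z) + 60*y**2 - 3*z**2*exp(y*z)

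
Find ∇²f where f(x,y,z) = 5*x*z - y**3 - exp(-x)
-6*y - exp(-x)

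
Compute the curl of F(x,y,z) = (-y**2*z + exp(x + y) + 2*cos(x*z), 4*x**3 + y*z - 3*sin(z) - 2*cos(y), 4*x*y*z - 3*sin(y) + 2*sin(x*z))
(4*x*z - y - 3*cos(y) + 3*cos(z), -2*x*sin(x*z) - y**2 - 4*y*z - 2*z*cos(x*z), 12*x**2 + 2*y*z - exp(x + y))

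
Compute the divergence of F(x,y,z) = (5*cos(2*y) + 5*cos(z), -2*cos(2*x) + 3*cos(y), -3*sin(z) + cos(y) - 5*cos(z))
-3*sin(y) + 5*sin(z) - 3*cos(z)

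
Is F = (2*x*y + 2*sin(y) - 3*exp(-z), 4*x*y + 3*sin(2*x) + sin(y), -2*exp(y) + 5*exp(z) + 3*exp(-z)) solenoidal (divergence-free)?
No, ∇·F = 4*x + 2*y + 5*exp(z) + cos(y) - 3*exp(-z)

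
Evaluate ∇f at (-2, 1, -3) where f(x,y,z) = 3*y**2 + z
(0, 6, 1)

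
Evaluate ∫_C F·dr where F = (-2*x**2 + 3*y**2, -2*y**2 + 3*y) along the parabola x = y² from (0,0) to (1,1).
5/3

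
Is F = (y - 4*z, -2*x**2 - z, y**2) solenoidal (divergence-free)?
Yes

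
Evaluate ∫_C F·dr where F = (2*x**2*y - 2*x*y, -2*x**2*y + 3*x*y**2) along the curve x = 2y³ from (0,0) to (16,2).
149952/35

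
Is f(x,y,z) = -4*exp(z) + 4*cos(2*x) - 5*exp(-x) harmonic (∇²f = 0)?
No, ∇²f = -4*exp(z) - 16*cos(2*x) - 5*exp(-x)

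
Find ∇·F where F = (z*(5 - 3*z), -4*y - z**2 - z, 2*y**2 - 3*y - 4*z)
-8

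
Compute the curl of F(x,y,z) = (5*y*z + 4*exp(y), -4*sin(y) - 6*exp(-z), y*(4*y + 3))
(8*y + 3 - 6*exp(-z), 5*y, -5*z - 4*exp(y))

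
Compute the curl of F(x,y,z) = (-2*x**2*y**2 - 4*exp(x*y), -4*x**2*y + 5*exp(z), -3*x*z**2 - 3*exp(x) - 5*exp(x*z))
(-5*exp(z), 3*z**2 + 5*z*exp(x*z) + 3*exp(x), 4*x*(x*y - 2*y + exp(x*y)))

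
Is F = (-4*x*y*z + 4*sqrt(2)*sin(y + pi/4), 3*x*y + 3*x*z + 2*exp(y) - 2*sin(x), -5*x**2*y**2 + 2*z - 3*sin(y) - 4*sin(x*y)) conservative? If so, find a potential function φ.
No, ∇×F = (-10*x**2*y - 4*x*cos(x*y) - 3*x - 3*cos(y), 2*y*(5*x*y - 2*x + 2*cos(x*y)), 4*x*z + 3*y + 3*z - 2*cos(x) - 4*sqrt(2)*cos(y + pi/4)) ≠ 0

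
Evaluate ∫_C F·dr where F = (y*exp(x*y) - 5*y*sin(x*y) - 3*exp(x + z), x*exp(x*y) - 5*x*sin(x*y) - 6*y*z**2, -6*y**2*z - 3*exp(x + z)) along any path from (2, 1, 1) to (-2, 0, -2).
-exp(2) - 3*exp(-4) - 5*cos(2) + 9 + 3*exp(3)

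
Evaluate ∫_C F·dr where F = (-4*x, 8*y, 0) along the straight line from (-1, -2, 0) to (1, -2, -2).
0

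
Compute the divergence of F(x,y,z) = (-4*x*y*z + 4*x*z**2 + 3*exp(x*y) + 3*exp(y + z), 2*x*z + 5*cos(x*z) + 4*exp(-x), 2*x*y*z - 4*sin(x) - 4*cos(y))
2*x*y - 4*y*z + 3*y*exp(x*y) + 4*z**2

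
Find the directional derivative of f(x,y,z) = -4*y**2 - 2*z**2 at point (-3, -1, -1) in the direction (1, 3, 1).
28*sqrt(11)/11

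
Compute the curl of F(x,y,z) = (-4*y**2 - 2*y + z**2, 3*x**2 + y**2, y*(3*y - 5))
(6*y - 5, 2*z, 6*x + 8*y + 2)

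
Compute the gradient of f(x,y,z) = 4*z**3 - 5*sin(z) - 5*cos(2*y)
(0, 10*sin(2*y), 12*z**2 - 5*cos(z))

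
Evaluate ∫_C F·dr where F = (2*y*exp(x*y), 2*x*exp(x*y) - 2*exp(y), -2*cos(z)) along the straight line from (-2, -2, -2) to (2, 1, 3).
2*((-exp(4) - E - sin(2) - sin(3) + exp(2))*exp(2) + 1)*exp(-2)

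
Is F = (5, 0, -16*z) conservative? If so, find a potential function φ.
Yes, F is conservative. φ = 5*x - 8*z**2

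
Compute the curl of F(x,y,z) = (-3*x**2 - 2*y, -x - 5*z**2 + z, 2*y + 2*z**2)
(10*z + 1, 0, 1)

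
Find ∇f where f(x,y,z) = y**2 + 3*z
(0, 2*y, 3)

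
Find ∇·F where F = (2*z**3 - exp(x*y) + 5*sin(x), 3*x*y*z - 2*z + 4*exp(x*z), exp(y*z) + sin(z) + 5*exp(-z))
3*x*z - y*exp(x*y) + y*exp(y*z) + 5*cos(x) + cos(z) - 5*exp(-z)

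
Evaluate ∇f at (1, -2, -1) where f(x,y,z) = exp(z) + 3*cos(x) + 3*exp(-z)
(-3*sin(1), 0, (1 - 3*exp(2))*exp(-1))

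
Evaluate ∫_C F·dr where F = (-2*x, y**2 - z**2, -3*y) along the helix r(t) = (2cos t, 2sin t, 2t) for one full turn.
-32*pi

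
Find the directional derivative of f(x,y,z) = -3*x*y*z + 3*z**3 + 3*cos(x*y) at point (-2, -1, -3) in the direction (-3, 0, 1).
3*sqrt(10)*(34 - 3*sin(2))/10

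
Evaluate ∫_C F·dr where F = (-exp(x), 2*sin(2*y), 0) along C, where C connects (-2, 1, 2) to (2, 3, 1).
-2*sinh(2) - cos(6) + cos(2)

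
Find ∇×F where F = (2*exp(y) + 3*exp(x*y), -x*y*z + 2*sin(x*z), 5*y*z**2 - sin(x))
(x*y - 2*x*cos(x*z) + 5*z**2, cos(x), -3*x*exp(x*y) - y*z + 2*z*cos(x*z) - 2*exp(y))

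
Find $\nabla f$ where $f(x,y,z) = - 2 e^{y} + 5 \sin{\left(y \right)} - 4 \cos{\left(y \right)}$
(0, -2*exp(y) + 4*sin(y) + 5*cos(y), 0)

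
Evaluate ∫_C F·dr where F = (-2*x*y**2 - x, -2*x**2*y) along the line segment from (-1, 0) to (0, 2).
1/2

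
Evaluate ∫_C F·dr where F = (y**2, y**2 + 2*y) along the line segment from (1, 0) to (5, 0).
0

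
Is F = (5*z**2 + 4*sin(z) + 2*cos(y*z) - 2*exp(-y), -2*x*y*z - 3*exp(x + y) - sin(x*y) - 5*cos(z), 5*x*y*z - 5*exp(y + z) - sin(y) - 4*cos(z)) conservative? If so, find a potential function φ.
No, ∇×F = (2*x*y + 5*x*z - 5*exp(y + z) - 5*sin(z) - cos(y), -5*y*z - 2*y*sin(y*z) + 10*z + 4*cos(z), -2*y*z - y*cos(x*y) + 2*z*sin(y*z) - 3*exp(x + y) - 2*exp(-y)) ≠ 0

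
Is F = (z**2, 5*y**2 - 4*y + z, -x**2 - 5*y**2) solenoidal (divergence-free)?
No, ∇·F = 10*y - 4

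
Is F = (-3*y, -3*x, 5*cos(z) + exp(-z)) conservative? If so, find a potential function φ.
Yes, F is conservative. φ = -3*x*y + 5*sin(z) - exp(-z)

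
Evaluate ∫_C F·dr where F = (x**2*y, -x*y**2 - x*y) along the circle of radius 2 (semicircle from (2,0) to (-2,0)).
-4*pi - 16/3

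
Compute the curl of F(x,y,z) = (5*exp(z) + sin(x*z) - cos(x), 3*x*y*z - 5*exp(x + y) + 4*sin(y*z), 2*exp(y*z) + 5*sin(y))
(-3*x*y - 4*y*cos(y*z) + 2*z*exp(y*z) + 5*cos(y), x*cos(x*z) + 5*exp(z), 3*y*z - 5*exp(x + y))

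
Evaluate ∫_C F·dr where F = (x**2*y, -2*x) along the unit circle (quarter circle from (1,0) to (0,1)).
-9*pi/16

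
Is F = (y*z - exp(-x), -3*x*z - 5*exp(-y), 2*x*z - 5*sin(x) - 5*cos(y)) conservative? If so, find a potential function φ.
No, ∇×F = (3*x + 5*sin(y), y - 2*z + 5*cos(x), -4*z) ≠ 0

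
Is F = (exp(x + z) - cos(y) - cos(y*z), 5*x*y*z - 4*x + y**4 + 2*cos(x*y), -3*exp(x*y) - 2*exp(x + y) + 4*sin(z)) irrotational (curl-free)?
No, ∇×F = (-5*x*y - 3*x*exp(x*y) - 2*exp(x + y), 3*y*exp(x*y) + y*sin(y*z) + 2*exp(x + y) + exp(x + z), 5*y*z - 2*y*sin(x*y) - z*sin(y*z) - sin(y) - 4)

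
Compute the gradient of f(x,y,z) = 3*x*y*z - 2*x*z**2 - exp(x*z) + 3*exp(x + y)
(3*y*z - 2*z**2 - z*exp(x*z) + 3*exp(x + y), 3*x*z + 3*exp(x + y), x*(3*y - 4*z - exp(x*z)))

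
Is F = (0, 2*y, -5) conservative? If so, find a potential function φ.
Yes, F is conservative. φ = y**2 - 5*z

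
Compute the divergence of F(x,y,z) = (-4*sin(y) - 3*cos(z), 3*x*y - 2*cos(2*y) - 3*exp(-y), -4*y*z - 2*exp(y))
3*x - 4*y + 4*sin(2*y) + 3*exp(-y)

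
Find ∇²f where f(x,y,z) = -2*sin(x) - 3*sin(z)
2*sin(x) + 3*sin(z)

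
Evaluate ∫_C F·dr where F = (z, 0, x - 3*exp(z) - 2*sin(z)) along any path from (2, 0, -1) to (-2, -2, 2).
-3*exp(2) - 2 - 2*cos(1) + 2*cos(2) + 3*exp(-1)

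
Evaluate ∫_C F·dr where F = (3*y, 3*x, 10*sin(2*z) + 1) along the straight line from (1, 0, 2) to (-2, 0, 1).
5*cos(4) - 1 - 5*cos(2)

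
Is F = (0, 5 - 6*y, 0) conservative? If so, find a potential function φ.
Yes, F is conservative. φ = y*(5 - 3*y)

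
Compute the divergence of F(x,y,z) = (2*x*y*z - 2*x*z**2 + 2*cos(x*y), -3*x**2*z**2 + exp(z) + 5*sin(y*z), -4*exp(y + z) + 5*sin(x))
2*y*z - 2*y*sin(x*y) - 2*z**2 + 5*z*cos(y*z) - 4*exp(y + z)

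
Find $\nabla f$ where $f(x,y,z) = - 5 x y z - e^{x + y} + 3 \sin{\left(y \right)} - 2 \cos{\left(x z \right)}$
(-5*y*z + 2*z*sin(x*z) - exp(x + y), -5*x*z - exp(x + y) + 3*cos(y), x*(-5*y + 2*sin(x*z)))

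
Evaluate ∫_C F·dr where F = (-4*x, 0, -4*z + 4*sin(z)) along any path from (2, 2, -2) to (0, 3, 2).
8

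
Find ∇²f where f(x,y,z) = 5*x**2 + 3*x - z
10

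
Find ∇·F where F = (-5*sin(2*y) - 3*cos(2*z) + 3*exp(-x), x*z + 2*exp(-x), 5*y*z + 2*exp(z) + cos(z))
5*y + 2*exp(z) - sin(z) - 3*exp(-x)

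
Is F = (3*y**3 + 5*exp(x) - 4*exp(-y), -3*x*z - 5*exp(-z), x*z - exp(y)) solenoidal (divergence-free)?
No, ∇·F = x + 5*exp(x)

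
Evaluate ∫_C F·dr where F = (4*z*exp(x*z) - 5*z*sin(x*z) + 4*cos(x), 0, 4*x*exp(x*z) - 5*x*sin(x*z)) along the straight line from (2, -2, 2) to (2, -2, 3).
-4*exp(4) - 5*cos(4) + 5*cos(6) + 4*exp(6)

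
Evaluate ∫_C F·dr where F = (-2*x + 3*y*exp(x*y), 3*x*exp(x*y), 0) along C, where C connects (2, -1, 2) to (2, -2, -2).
3*(1 - exp(2))*exp(-4)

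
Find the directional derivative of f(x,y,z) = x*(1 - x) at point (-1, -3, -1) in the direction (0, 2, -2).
0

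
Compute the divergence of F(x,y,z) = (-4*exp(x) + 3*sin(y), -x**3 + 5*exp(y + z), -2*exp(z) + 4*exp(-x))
-4*exp(x) - 2*exp(z) + 5*exp(y + z)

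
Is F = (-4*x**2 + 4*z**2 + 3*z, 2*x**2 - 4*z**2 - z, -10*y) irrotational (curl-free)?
No, ∇×F = (8*z - 9, 8*z + 3, 4*x)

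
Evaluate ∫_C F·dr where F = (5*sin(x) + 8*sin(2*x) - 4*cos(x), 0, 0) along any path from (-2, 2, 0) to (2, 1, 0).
-8*sin(2)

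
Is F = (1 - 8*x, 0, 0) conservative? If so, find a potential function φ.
Yes, F is conservative. φ = x*(1 - 4*x)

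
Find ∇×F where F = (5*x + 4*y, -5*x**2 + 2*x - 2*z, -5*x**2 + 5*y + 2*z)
(7, 10*x, -10*x - 2)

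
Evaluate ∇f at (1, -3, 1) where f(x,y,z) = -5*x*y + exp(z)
(15, -5, E)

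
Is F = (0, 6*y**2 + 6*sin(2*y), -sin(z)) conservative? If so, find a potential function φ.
Yes, F is conservative. φ = 2*y**3 - 3*cos(2*y) + cos(z)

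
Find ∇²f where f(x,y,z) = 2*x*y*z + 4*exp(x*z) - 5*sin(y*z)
4*x**2*exp(x*z) + 5*y**2*sin(y*z) + 4*z**2*exp(x*z) + 5*z**2*sin(y*z)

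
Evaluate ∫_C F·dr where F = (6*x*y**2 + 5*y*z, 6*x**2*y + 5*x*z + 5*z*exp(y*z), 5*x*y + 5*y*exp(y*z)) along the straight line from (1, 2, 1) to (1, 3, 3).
-5*exp(2) + 50 + 5*exp(9)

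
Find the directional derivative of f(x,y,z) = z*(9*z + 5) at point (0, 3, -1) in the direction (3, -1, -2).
13*sqrt(14)/7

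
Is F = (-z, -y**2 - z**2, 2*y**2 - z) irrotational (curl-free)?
No, ∇×F = (4*y + 2*z, -1, 0)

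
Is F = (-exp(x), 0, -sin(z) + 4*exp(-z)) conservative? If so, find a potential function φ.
Yes, F is conservative. φ = -exp(x) + cos(z) - 4*exp(-z)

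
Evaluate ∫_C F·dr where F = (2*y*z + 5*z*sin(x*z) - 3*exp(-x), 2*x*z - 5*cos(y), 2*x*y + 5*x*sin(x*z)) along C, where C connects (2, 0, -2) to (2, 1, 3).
-5*cos(6) - 5*sin(1) + 5*cos(4) + 12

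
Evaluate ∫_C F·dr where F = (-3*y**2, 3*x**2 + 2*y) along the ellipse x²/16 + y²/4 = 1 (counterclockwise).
0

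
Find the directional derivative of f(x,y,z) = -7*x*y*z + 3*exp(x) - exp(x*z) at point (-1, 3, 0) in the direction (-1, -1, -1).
sqrt(3)*(-22*E - 3)*exp(-1)/3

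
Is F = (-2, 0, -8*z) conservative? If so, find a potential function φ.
Yes, F is conservative. φ = -2*x - 4*z**2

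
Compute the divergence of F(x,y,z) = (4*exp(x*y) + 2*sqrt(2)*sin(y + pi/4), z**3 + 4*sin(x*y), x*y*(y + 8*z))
8*x*y + 4*x*cos(x*y) + 4*y*exp(x*y)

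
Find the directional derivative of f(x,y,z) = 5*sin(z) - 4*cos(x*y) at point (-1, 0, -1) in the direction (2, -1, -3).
-15*sqrt(14)*cos(1)/14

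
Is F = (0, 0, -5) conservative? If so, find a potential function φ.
Yes, F is conservative. φ = -5*z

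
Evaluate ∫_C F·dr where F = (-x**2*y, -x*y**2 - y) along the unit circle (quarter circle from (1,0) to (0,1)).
-1/2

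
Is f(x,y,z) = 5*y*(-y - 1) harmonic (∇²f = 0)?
No, ∇²f = -10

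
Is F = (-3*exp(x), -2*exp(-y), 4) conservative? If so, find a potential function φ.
Yes, F is conservative. φ = 4*z - 3*exp(x) + 2*exp(-y)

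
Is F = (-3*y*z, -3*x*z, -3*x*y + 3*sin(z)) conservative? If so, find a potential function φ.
Yes, F is conservative. φ = -3*x*y*z - 3*cos(z)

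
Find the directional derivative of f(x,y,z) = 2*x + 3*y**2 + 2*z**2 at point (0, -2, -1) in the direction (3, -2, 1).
13*sqrt(14)/7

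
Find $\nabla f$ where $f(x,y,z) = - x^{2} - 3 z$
(-2*x, 0, -3)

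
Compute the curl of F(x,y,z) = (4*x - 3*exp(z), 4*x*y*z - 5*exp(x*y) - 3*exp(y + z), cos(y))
(-4*x*y + 3*exp(y + z) - sin(y), -3*exp(z), y*(4*z - 5*exp(x*y)))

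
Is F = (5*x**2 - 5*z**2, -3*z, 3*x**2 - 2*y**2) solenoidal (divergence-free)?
No, ∇·F = 10*x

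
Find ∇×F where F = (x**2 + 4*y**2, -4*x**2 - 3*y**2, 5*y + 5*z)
(5, 0, -8*x - 8*y)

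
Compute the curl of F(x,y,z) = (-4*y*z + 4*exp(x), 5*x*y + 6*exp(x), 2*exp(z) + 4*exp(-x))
(0, -4*y + 4*exp(-x), 5*y + 4*z + 6*exp(x))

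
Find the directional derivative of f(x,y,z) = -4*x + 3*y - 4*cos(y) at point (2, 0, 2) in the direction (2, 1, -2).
-5/3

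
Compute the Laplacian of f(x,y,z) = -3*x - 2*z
0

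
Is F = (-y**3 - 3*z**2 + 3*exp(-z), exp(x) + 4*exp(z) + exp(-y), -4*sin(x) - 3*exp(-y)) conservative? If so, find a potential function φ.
No, ∇×F = (-4*exp(z) + 3*exp(-y), -6*z + 4*cos(x) - 3*exp(-z), 3*y**2 + exp(x)) ≠ 0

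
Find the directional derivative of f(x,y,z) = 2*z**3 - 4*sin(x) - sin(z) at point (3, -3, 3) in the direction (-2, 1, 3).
sqrt(14)*(5*cos(3) + 162)/14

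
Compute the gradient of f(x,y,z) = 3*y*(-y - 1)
(0, -6*y - 3, 0)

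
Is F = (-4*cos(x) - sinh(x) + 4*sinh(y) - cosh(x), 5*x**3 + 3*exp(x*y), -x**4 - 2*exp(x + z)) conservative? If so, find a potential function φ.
No, ∇×F = (0, 4*x**3 + 2*exp(x + z), 15*x**2 + 3*y*exp(x*y) - 4*cosh(y)) ≠ 0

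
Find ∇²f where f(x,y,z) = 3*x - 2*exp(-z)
-2*exp(-z)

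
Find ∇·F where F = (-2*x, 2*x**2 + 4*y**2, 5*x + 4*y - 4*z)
8*y - 6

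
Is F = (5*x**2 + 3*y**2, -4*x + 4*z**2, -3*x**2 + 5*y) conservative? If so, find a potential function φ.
No, ∇×F = (5 - 8*z, 6*x, -6*y - 4) ≠ 0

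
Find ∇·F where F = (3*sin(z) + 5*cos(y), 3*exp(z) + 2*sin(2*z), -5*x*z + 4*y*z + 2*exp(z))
-5*x + 4*y + 2*exp(z)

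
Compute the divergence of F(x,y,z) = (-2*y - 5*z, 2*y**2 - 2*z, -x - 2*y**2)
4*y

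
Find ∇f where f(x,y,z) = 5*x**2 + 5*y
(10*x, 5, 0)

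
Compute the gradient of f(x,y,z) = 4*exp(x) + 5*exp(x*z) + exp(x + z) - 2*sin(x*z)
(5*z*exp(x*z) - 2*z*cos(x*z) + 4*exp(x) + exp(x + z), 0, 5*x*exp(x*z) - 2*x*cos(x*z) + exp(x + z))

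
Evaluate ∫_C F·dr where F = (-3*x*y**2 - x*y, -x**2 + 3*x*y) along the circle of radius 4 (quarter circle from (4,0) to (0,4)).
704/3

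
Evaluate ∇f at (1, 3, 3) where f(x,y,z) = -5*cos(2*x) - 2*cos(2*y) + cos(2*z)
(10*sin(2), 4*sin(6), -2*sin(6))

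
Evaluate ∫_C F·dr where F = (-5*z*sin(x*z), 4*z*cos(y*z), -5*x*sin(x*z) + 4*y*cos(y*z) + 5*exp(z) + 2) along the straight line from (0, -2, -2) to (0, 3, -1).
-5*exp(-2) - 4*sin(3) + 5*exp(-1) + 2 - 4*sin(4)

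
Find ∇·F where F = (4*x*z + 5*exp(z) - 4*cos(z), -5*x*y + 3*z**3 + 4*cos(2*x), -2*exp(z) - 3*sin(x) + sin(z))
-5*x + 4*z - 2*exp(z) + cos(z)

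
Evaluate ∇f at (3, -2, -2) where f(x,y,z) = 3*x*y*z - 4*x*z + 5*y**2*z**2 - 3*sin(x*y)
(6*cos(6) + 20, -98 - 9*cos(6), -110)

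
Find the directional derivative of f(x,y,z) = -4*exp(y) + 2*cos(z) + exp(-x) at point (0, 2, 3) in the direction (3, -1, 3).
sqrt(19)*(-3 - 6*sin(3) + 4*exp(2))/19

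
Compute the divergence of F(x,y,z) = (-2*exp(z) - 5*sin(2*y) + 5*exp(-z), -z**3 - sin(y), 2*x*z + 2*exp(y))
2*x - cos(y)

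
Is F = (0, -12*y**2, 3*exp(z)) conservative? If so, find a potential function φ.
Yes, F is conservative. φ = -4*y**3 + 3*exp(z)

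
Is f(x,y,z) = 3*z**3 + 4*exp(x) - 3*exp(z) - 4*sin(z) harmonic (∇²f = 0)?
No, ∇²f = 18*z + 4*exp(x) - 3*exp(z) + 4*sin(z)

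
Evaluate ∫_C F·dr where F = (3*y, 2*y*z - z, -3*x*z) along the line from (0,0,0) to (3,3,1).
15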